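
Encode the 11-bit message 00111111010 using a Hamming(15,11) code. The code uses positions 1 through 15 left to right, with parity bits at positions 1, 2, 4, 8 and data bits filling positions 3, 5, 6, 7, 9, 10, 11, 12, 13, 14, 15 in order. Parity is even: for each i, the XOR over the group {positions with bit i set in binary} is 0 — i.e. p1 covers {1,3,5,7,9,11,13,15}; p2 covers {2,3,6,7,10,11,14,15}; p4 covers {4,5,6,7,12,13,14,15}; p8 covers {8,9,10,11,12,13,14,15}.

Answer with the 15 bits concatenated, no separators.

Place data at non-parity positions: p1 p2 0 p4 0 1 1 p8 1 1 1 1 0 1 0
p1 (pos 1,3,5,7,9,11,13,15): XOR of data positions = 0⊕0⊕1⊕1⊕1⊕0⊕0 = 1
p2 (pos 2,3,6,7,10,11,14,15): XOR of data positions = 0⊕1⊕1⊕1⊕1⊕1⊕0 = 1
p4 (pos 4,5,6,7,12,13,14,15): XOR of data positions = 0⊕1⊕1⊕1⊕0⊕1⊕0 = 0
p8 (pos 8,9,10,11,12,13,14,15): XOR of data positions = 1⊕1⊕1⊕1⊕0⊕1⊕0 = 1
Codeword: 110001111111010

110001111111010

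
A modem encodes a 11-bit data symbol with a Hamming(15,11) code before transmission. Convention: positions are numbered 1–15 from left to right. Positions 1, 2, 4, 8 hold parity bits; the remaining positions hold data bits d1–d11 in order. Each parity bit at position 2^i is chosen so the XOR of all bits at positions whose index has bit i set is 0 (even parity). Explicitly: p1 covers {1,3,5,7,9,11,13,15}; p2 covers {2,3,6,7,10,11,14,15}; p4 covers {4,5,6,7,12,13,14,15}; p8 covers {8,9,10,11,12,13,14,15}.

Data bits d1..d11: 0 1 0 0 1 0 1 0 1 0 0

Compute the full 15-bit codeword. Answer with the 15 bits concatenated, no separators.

Place data at non-parity positions: p1 p2 0 p4 1 0 0 p8 1 0 1 0 1 0 0
p1 (pos 1,3,5,7,9,11,13,15): XOR of data positions = 0⊕1⊕0⊕1⊕1⊕1⊕0 = 0
p2 (pos 2,3,6,7,10,11,14,15): XOR of data positions = 0⊕0⊕0⊕0⊕1⊕0⊕0 = 1
p4 (pos 4,5,6,7,12,13,14,15): XOR of data positions = 1⊕0⊕0⊕0⊕1⊕0⊕0 = 0
p8 (pos 8,9,10,11,12,13,14,15): XOR of data positions = 1⊕0⊕1⊕0⊕1⊕0⊕0 = 1
Codeword: 010010011010100

010010011010100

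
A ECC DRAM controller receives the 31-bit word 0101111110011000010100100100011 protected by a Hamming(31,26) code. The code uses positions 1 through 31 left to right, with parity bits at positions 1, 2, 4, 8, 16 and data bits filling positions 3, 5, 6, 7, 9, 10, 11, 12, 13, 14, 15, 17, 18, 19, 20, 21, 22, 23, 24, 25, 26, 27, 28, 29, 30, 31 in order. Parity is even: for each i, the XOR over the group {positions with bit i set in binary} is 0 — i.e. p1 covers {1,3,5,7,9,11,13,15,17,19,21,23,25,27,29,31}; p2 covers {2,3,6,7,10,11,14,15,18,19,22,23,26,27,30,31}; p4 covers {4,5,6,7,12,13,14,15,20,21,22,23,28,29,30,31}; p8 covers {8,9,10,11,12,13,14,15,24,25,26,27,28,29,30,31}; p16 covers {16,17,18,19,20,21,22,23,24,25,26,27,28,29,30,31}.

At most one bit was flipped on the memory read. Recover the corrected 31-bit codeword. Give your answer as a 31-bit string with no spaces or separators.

0101111010011000010100100100011

s1 (pos 1,3,5,7,9,11,13,15,17,19,21,23,25,27,29,31): 0⊕0⊕1⊕1⊕1⊕0⊕1⊕0⊕0⊕0⊕0⊕1⊕0⊕0⊕0⊕1 = 0
s2 (pos 2,3,6,7,10,11,14,15,18,19,22,23,26,27,30,31): 1⊕0⊕1⊕1⊕0⊕0⊕0⊕0⊕1⊕0⊕0⊕1⊕1⊕0⊕1⊕1 = 0
s4 (pos 4,5,6,7,12,13,14,15,20,21,22,23,28,29,30,31): 1⊕1⊕1⊕1⊕1⊕1⊕0⊕0⊕1⊕0⊕0⊕1⊕0⊕0⊕1⊕1 = 0
s8 (pos 8,9,10,11,12,13,14,15,24,25,26,27,28,29,30,31): 1⊕1⊕0⊕0⊕1⊕1⊕0⊕0⊕0⊕0⊕1⊕0⊕0⊕0⊕1⊕1 = 1
s16 (pos 16,17,18,19,20,21,22,23,24,25,26,27,28,29,30,31): 0⊕0⊕1⊕0⊕1⊕0⊕0⊕1⊕0⊕0⊕1⊕0⊕0⊕0⊕1⊕1 = 0
Syndrome s16…s1 = 01000 → error at position 8.
Flip position 8: 0101111110011000010100100100011 → 0101111010011000010100100100011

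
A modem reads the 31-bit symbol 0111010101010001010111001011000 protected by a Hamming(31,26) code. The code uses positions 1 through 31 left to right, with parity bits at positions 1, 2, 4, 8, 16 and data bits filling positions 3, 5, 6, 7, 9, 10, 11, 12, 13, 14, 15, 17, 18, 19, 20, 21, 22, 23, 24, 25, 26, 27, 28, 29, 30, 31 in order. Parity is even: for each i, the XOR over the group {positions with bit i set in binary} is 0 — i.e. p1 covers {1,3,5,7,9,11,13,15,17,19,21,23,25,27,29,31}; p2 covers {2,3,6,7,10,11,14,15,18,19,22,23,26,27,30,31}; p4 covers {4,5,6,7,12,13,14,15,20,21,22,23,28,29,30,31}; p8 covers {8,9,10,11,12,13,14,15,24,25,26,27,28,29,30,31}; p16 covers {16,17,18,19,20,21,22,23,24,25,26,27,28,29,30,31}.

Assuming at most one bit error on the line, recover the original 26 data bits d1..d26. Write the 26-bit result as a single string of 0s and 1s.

10000101000010111001011000

s1 (pos 1,3,5,7,9,11,13,15,17,19,21,23,25,27,29,31): 0⊕1⊕0⊕0⊕0⊕0⊕0⊕0⊕0⊕0⊕1⊕0⊕1⊕1⊕0⊕0 = 0
s2 (pos 2,3,6,7,10,11,14,15,18,19,22,23,26,27,30,31): 1⊕1⊕1⊕0⊕1⊕0⊕0⊕0⊕1⊕0⊕1⊕0⊕0⊕1⊕0⊕0 = 1
s4 (pos 4,5,6,7,12,13,14,15,20,21,22,23,28,29,30,31): 1⊕0⊕1⊕0⊕1⊕0⊕0⊕0⊕1⊕1⊕1⊕0⊕1⊕0⊕0⊕0 = 1
s8 (pos 8,9,10,11,12,13,14,15,24,25,26,27,28,29,30,31): 1⊕0⊕1⊕0⊕1⊕0⊕0⊕0⊕0⊕1⊕0⊕1⊕1⊕0⊕0⊕0 = 0
s16 (pos 16,17,18,19,20,21,22,23,24,25,26,27,28,29,30,31): 1⊕0⊕1⊕0⊕1⊕1⊕1⊕0⊕0⊕1⊕0⊕1⊕1⊕0⊕0⊕0 = 0
Syndrome s16…s1 = 00110 → error at position 6.
Flip position 6: 0111010101010001010111001011000 → 0111000101010001010111001011000
Read data bits from positions 3,5,6,7,9,10,11,12,13,14,15,17,18,19,20,21,22,23,24,25,26,27,28,29,30,31: 10000101000010111001011000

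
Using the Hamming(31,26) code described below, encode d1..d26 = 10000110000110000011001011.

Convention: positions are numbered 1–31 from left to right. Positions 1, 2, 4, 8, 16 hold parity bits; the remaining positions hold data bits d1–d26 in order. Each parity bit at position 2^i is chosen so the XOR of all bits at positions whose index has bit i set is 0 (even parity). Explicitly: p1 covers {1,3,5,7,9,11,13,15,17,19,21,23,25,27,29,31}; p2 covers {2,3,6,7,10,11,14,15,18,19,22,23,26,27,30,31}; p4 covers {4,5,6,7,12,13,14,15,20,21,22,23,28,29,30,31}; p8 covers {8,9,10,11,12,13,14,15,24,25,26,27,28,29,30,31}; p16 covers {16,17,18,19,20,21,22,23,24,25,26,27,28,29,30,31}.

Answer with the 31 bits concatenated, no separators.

1011000101100001110000011001011

Place data at non-parity positions: p1 p2 1 p4 0 0 0 p8 0 1 1 0 0 0 0 p16 1 1 0 0 0 0 0 1 1 0 0 1 0 1 1
p1 (pos 1,3,5,7,9,11,13,15,17,19,21,23,25,27,29,31): XOR of data positions = 1⊕0⊕0⊕0⊕1⊕0⊕0⊕1⊕0⊕0⊕0⊕1⊕0⊕0⊕1 = 1
p2 (pos 2,3,6,7,10,11,14,15,18,19,22,23,26,27,30,31): XOR of data positions = 1⊕0⊕0⊕1⊕1⊕0⊕0⊕1⊕0⊕0⊕0⊕0⊕0⊕1⊕1 = 0
p4 (pos 4,5,6,7,12,13,14,15,20,21,22,23,28,29,30,31): XOR of data positions = 0⊕0⊕0⊕0⊕0⊕0⊕0⊕0⊕0⊕0⊕0⊕1⊕0⊕1⊕1 = 1
p8 (pos 8,9,10,11,12,13,14,15,24,25,26,27,28,29,30,31): XOR of data positions = 0⊕1⊕1⊕0⊕0⊕0⊕0⊕1⊕1⊕0⊕0⊕1⊕0⊕1⊕1 = 1
p16 (pos 16,17,18,19,20,21,22,23,24,25,26,27,28,29,30,31): XOR of data positions = 1⊕1⊕0⊕0⊕0⊕0⊕0⊕1⊕1⊕0⊕0⊕1⊕0⊕1⊕1 = 1
Codeword: 1011000101100001110000011001011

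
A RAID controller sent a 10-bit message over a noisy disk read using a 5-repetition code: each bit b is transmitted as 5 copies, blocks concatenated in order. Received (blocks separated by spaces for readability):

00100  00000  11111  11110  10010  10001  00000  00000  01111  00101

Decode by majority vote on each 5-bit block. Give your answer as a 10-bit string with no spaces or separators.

Block 1 (00100): 1 one → 0
Block 2 (00000): 0 ones → 0
Block 3 (11111): 5 ones → 1
Block 4 (11110): 4 ones → 1
Block 5 (10010): 2 ones → 0
Block 6 (10001): 2 ones → 0
Block 7 (00000): 0 ones → 0
Block 8 (00000): 0 ones → 0
Block 9 (01111): 4 ones → 1
Block 10 (00101): 2 ones → 0

0011000010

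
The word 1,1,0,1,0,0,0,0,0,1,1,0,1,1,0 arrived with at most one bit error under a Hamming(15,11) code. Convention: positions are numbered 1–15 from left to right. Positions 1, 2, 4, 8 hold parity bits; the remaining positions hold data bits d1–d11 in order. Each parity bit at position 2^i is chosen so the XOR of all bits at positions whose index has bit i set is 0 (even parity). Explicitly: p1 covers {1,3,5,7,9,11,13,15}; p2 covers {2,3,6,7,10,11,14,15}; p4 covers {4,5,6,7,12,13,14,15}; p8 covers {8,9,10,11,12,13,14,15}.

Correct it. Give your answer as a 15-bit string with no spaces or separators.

110110000110110

s1 (pos 1,3,5,7,9,11,13,15): 1⊕0⊕0⊕0⊕0⊕1⊕1⊕0 = 1
s2 (pos 2,3,6,7,10,11,14,15): 1⊕0⊕0⊕0⊕1⊕1⊕1⊕0 = 0
s4 (pos 4,5,6,7,12,13,14,15): 1⊕0⊕0⊕0⊕0⊕1⊕1⊕0 = 1
s8 (pos 8,9,10,11,12,13,14,15): 0⊕0⊕1⊕1⊕0⊕1⊕1⊕0 = 0
Syndrome s8…s1 = 0101 → error at position 5.
Flip position 5: 110100000110110 → 110110000110110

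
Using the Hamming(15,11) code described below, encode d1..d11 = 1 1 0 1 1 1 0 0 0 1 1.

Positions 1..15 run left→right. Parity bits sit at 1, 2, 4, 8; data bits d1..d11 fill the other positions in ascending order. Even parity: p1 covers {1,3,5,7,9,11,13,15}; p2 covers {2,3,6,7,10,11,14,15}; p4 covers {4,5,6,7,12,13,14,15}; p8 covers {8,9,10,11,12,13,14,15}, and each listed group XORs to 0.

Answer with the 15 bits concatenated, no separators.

111010101100011

Place data at non-parity positions: p1 p2 1 p4 1 0 1 p8 1 1 0 0 0 1 1
p1 (pos 1,3,5,7,9,11,13,15): XOR of data positions = 1⊕1⊕1⊕1⊕0⊕0⊕1 = 1
p2 (pos 2,3,6,7,10,11,14,15): XOR of data positions = 1⊕0⊕1⊕1⊕0⊕1⊕1 = 1
p4 (pos 4,5,6,7,12,13,14,15): XOR of data positions = 1⊕0⊕1⊕0⊕0⊕1⊕1 = 0
p8 (pos 8,9,10,11,12,13,14,15): XOR of data positions = 1⊕1⊕0⊕0⊕0⊕1⊕1 = 0
Codeword: 111010101100011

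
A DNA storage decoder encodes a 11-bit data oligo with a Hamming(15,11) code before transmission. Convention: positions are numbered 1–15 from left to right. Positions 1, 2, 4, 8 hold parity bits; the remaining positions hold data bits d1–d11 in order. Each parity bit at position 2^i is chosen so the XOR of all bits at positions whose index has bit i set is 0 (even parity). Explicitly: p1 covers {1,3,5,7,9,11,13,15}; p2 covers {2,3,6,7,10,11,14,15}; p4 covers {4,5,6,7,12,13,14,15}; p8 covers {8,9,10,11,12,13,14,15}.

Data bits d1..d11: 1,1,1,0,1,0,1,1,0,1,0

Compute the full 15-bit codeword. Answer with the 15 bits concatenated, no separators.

Place data at non-parity positions: p1 p2 1 p4 1 1 0 p8 1 0 1 1 0 1 0
p1 (pos 1,3,5,7,9,11,13,15): XOR of data positions = 1⊕1⊕0⊕1⊕1⊕0⊕0 = 0
p2 (pos 2,3,6,7,10,11,14,15): XOR of data positions = 1⊕1⊕0⊕0⊕1⊕1⊕0 = 0
p4 (pos 4,5,6,7,12,13,14,15): XOR of data positions = 1⊕1⊕0⊕1⊕0⊕1⊕0 = 0
p8 (pos 8,9,10,11,12,13,14,15): XOR of data positions = 1⊕0⊕1⊕1⊕0⊕1⊕0 = 0
Codeword: 001011001011010

001011001011010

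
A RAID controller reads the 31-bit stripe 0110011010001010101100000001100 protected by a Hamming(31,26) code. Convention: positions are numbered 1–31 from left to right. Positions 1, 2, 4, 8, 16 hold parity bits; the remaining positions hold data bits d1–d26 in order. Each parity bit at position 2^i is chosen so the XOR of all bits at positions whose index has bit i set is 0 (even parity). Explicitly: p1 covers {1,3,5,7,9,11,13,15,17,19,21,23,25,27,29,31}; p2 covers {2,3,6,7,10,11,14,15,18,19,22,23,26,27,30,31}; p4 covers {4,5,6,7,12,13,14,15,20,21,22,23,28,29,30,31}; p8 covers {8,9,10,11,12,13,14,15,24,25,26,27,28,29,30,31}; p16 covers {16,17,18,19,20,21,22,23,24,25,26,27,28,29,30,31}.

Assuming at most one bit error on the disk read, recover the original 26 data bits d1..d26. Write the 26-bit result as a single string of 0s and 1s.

s1 (pos 1,3,5,7,9,11,13,15,17,19,21,23,25,27,29,31): 0⊕1⊕0⊕1⊕1⊕0⊕1⊕1⊕1⊕1⊕0⊕0⊕0⊕0⊕1⊕0 = 0
s2 (pos 2,3,6,7,10,11,14,15,18,19,22,23,26,27,30,31): 1⊕1⊕1⊕1⊕0⊕0⊕0⊕1⊕0⊕1⊕0⊕0⊕0⊕0⊕0⊕0 = 0
s4 (pos 4,5,6,7,12,13,14,15,20,21,22,23,28,29,30,31): 0⊕0⊕1⊕1⊕0⊕1⊕0⊕1⊕1⊕0⊕0⊕0⊕1⊕1⊕0⊕0 = 1
s8 (pos 8,9,10,11,12,13,14,15,24,25,26,27,28,29,30,31): 0⊕1⊕0⊕0⊕0⊕1⊕0⊕1⊕0⊕0⊕0⊕0⊕1⊕1⊕0⊕0 = 1
s16 (pos 16,17,18,19,20,21,22,23,24,25,26,27,28,29,30,31): 0⊕1⊕0⊕1⊕1⊕0⊕0⊕0⊕0⊕0⊕0⊕0⊕1⊕1⊕0⊕0 = 1
Syndrome s16…s1 = 11100 → error at position 28.
Flip position 28: 0110011010001010101100000001100 → 0110011010001010101100000000100
Read data bits from positions 3,5,6,7,9,10,11,12,13,14,15,17,18,19,20,21,22,23,24,25,26,27,28,29,30,31: 10111000101101100000000100

10111000101101100000000100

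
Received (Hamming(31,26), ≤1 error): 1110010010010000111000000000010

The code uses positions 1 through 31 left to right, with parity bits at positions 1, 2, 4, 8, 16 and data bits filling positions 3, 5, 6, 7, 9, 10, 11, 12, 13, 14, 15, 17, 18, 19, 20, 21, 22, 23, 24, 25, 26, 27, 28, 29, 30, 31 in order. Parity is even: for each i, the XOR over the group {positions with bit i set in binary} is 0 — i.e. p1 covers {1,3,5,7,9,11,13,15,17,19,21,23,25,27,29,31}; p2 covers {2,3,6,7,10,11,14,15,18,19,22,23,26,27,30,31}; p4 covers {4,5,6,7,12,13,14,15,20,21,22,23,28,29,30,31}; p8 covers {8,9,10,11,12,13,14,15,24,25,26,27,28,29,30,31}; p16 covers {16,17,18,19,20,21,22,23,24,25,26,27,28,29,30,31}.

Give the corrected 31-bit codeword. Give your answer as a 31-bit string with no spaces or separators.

1110010010011000111000000000010

s1 (pos 1,3,5,7,9,11,13,15,17,19,21,23,25,27,29,31): 1⊕1⊕0⊕0⊕1⊕0⊕0⊕0⊕1⊕1⊕0⊕0⊕0⊕0⊕0⊕0 = 1
s2 (pos 2,3,6,7,10,11,14,15,18,19,22,23,26,27,30,31): 1⊕1⊕1⊕0⊕0⊕0⊕0⊕0⊕1⊕1⊕0⊕0⊕0⊕0⊕1⊕0 = 0
s4 (pos 4,5,6,7,12,13,14,15,20,21,22,23,28,29,30,31): 0⊕0⊕1⊕0⊕1⊕0⊕0⊕0⊕0⊕0⊕0⊕0⊕0⊕0⊕1⊕0 = 1
s8 (pos 8,9,10,11,12,13,14,15,24,25,26,27,28,29,30,31): 0⊕1⊕0⊕0⊕1⊕0⊕0⊕0⊕0⊕0⊕0⊕0⊕0⊕0⊕1⊕0 = 1
s16 (pos 16,17,18,19,20,21,22,23,24,25,26,27,28,29,30,31): 0⊕1⊕1⊕1⊕0⊕0⊕0⊕0⊕0⊕0⊕0⊕0⊕0⊕0⊕1⊕0 = 0
Syndrome s16…s1 = 01101 → error at position 13.
Flip position 13: 1110010010010000111000000000010 → 1110010010011000111000000000010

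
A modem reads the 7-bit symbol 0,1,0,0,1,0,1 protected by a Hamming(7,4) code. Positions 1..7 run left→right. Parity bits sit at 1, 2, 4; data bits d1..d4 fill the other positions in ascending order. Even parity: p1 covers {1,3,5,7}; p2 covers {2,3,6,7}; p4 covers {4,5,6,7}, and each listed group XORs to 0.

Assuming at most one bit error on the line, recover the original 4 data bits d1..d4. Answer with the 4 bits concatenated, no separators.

s1 (pos 1,3,5,7): 0⊕0⊕1⊕1 = 0
s2 (pos 2,3,6,7): 1⊕0⊕0⊕1 = 0
s4 (pos 4,5,6,7): 0⊕1⊕0⊕1 = 0
Syndrome s4…s1 = 000 → no error.
Read data bits from positions 3,5,6,7: 0101

0101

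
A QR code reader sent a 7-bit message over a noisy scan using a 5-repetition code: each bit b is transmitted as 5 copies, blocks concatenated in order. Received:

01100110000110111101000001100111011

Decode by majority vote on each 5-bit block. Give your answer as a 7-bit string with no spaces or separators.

Block 1 (01100): 2 ones → 0
Block 2 (11000): 2 ones → 0
Block 3 (01101): 3 ones → 1
Block 4 (11101): 4 ones → 1
Block 5 (00000): 0 ones → 0
Block 6 (11001): 3 ones → 1
Block 7 (11011): 4 ones → 1

0011011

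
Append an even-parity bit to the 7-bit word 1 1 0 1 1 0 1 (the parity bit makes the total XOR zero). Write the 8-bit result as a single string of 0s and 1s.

11011011

XOR of the 7 data bits: 1⊕1⊕0⊕1⊕1⊕0⊕1 = 1
Parity bit = 1 (so all 8 bits XOR to 0).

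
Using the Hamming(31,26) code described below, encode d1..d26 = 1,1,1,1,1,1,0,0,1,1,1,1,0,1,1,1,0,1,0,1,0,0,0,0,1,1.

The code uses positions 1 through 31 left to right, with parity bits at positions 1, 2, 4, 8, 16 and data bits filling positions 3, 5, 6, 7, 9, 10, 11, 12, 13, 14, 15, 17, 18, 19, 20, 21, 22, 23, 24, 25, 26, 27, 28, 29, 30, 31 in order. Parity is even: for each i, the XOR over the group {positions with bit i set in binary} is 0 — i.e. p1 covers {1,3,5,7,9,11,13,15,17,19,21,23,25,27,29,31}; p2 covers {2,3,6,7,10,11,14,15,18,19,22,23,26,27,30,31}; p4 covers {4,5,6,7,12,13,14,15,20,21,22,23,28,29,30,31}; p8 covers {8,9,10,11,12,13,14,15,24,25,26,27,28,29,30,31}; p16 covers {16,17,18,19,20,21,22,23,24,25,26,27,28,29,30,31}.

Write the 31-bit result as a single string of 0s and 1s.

Place data at non-parity positions: p1 p2 1 p4 1 1 1 p8 1 1 0 0 1 1 1 p16 1 0 1 1 1 0 1 0 1 0 0 0 0 1 1
p1 (pos 1,3,5,7,9,11,13,15,17,19,21,23,25,27,29,31): XOR of data positions = 1⊕1⊕1⊕1⊕0⊕1⊕1⊕1⊕1⊕1⊕1⊕1⊕0⊕0⊕1 = 0
p2 (pos 2,3,6,7,10,11,14,15,18,19,22,23,26,27,30,31): XOR of data positions = 1⊕1⊕1⊕1⊕0⊕1⊕1⊕0⊕1⊕0⊕1⊕0⊕0⊕1⊕1 = 0
p4 (pos 4,5,6,7,12,13,14,15,20,21,22,23,28,29,30,31): XOR of data positions = 1⊕1⊕1⊕0⊕1⊕1⊕1⊕1⊕1⊕0⊕1⊕0⊕0⊕1⊕1 = 1
p8 (pos 8,9,10,11,12,13,14,15,24,25,26,27,28,29,30,31): XOR of data positions = 1⊕1⊕0⊕0⊕1⊕1⊕1⊕0⊕1⊕0⊕0⊕0⊕0⊕1⊕1 = 0
p16 (pos 16,17,18,19,20,21,22,23,24,25,26,27,28,29,30,31): XOR of data positions = 1⊕0⊕1⊕1⊕1⊕0⊕1⊕0⊕1⊕0⊕0⊕0⊕0⊕1⊕1 = 0
Codeword: 0011111011001110101110101000011

0011111011001110101110101000011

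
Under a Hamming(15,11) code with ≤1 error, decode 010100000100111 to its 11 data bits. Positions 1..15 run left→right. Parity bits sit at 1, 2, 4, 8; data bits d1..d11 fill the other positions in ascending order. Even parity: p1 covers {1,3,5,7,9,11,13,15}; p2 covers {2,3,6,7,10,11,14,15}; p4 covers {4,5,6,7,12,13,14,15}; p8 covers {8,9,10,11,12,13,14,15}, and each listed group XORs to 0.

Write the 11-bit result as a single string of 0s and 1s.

s1 (pos 1,3,5,7,9,11,13,15): 0⊕0⊕0⊕0⊕0⊕0⊕1⊕1 = 0
s2 (pos 2,3,6,7,10,11,14,15): 1⊕0⊕0⊕0⊕1⊕0⊕1⊕1 = 0
s4 (pos 4,5,6,7,12,13,14,15): 1⊕0⊕0⊕0⊕0⊕1⊕1⊕1 = 0
s8 (pos 8,9,10,11,12,13,14,15): 0⊕0⊕1⊕0⊕0⊕1⊕1⊕1 = 0
Syndrome s8…s1 = 0000 → no error.
Read data bits from positions 3,5,6,7,9,10,11,12,13,14,15: 00000100111

00000100111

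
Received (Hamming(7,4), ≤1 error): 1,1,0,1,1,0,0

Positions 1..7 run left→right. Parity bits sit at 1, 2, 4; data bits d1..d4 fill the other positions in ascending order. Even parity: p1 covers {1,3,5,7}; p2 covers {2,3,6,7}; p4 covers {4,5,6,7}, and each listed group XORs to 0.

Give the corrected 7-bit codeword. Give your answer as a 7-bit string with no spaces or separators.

1001100

s1 (pos 1,3,5,7): 1⊕0⊕1⊕0 = 0
s2 (pos 2,3,6,7): 1⊕0⊕0⊕0 = 1
s4 (pos 4,5,6,7): 1⊕1⊕0⊕0 = 0
Syndrome s4…s1 = 010 → error at position 2.
Flip position 2: 1101100 → 1001100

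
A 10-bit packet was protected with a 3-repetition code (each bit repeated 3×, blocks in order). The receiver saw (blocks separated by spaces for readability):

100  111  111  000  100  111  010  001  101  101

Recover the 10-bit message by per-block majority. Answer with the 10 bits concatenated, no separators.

0110010011

Block 1 (100): 1 one → 0
Block 2 (111): 3 ones → 1
Block 3 (111): 3 ones → 1
Block 4 (000): 0 ones → 0
Block 5 (100): 1 one → 0
Block 6 (111): 3 ones → 1
Block 7 (010): 1 one → 0
Block 8 (001): 1 one → 0
Block 9 (101): 2 ones → 1
Block 10 (101): 2 ones → 1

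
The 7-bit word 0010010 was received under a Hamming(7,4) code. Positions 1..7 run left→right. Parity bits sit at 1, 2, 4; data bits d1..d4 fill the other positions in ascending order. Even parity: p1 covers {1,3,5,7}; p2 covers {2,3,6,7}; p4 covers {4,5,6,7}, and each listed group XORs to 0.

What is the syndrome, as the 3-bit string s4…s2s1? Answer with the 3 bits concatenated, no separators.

s1 (pos 1,3,5,7): 0⊕1⊕0⊕0 = 1
s2 (pos 2,3,6,7): 0⊕1⊕1⊕0 = 0
s4 (pos 4,5,6,7): 0⊕0⊕1⊕0 = 1
Syndrome s4…s1 = 101 → error at position 5.

101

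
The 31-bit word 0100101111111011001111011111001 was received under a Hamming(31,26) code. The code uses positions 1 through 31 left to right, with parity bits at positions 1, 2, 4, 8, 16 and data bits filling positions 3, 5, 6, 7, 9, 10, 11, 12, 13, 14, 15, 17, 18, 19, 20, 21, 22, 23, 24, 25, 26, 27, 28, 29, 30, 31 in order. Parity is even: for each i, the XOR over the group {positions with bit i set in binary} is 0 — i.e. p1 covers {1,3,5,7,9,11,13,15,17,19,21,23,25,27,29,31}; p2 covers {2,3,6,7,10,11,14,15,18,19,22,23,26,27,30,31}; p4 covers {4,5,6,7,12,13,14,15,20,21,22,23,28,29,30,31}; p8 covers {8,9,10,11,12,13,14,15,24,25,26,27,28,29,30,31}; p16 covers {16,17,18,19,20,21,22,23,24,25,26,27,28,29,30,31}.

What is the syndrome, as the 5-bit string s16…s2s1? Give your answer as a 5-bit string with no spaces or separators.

s1 (pos 1,3,5,7,9,11,13,15,17,19,21,23,25,27,29,31): 0⊕0⊕1⊕1⊕1⊕1⊕1⊕1⊕0⊕1⊕1⊕0⊕1⊕1⊕0⊕1 = 1
s2 (pos 2,3,6,7,10,11,14,15,18,19,22,23,26,27,30,31): 1⊕0⊕0⊕1⊕1⊕1⊕0⊕1⊕0⊕1⊕1⊕0⊕1⊕1⊕0⊕1 = 0
s4 (pos 4,5,6,7,12,13,14,15,20,21,22,23,28,29,30,31): 0⊕1⊕0⊕1⊕1⊕1⊕0⊕1⊕1⊕1⊕1⊕0⊕1⊕0⊕0⊕1 = 0
s8 (pos 8,9,10,11,12,13,14,15,24,25,26,27,28,29,30,31): 1⊕1⊕1⊕1⊕1⊕1⊕0⊕1⊕1⊕1⊕1⊕1⊕1⊕0⊕0⊕1 = 1
s16 (pos 16,17,18,19,20,21,22,23,24,25,26,27,28,29,30,31): 1⊕0⊕0⊕1⊕1⊕1⊕1⊕0⊕1⊕1⊕1⊕1⊕1⊕0⊕0⊕1 = 1
Syndrome s16…s1 = 11001 → error at position 25.

11001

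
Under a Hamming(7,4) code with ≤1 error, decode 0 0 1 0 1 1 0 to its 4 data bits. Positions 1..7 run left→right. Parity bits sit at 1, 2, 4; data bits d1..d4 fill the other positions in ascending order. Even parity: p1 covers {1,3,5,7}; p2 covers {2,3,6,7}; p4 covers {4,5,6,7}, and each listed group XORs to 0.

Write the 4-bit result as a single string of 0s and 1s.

s1 (pos 1,3,5,7): 0⊕1⊕1⊕0 = 0
s2 (pos 2,3,6,7): 0⊕1⊕1⊕0 = 0
s4 (pos 4,5,6,7): 0⊕1⊕1⊕0 = 0
Syndrome s4…s1 = 000 → no error.
Read data bits from positions 3,5,6,7: 1110

1110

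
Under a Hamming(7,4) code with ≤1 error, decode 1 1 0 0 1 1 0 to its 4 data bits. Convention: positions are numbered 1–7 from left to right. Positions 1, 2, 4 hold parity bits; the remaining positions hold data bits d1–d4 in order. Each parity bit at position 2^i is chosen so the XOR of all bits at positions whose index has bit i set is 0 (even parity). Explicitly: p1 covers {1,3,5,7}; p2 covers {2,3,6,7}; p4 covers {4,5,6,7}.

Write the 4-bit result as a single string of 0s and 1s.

s1 (pos 1,3,5,7): 1⊕0⊕1⊕0 = 0
s2 (pos 2,3,6,7): 1⊕0⊕1⊕0 = 0
s4 (pos 4,5,6,7): 0⊕1⊕1⊕0 = 0
Syndrome s4…s1 = 000 → no error.
Read data bits from positions 3,5,6,7: 0110

0110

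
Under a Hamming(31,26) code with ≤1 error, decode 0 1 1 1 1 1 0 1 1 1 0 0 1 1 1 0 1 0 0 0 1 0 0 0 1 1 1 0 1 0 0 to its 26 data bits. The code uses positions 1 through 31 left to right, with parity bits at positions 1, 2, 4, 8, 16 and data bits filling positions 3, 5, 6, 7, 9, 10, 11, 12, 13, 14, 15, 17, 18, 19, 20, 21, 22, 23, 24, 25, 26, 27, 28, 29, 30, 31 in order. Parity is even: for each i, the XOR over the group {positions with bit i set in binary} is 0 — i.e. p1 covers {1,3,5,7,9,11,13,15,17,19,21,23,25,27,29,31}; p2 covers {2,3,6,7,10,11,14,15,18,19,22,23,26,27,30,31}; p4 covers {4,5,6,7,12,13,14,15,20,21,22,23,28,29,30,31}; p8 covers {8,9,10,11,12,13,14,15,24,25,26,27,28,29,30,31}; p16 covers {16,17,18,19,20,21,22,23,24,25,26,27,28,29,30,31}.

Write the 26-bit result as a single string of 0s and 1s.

s1 (pos 1,3,5,7,9,11,13,15,17,19,21,23,25,27,29,31): 0⊕1⊕1⊕0⊕1⊕0⊕1⊕1⊕1⊕0⊕1⊕0⊕1⊕1⊕1⊕0 = 0
s2 (pos 2,3,6,7,10,11,14,15,18,19,22,23,26,27,30,31): 1⊕1⊕1⊕0⊕1⊕0⊕1⊕1⊕0⊕0⊕0⊕0⊕1⊕1⊕0⊕0 = 0
s4 (pos 4,5,6,7,12,13,14,15,20,21,22,23,28,29,30,31): 1⊕1⊕1⊕0⊕0⊕1⊕1⊕1⊕0⊕1⊕0⊕0⊕0⊕1⊕0⊕0 = 0
s8 (pos 8,9,10,11,12,13,14,15,24,25,26,27,28,29,30,31): 1⊕1⊕1⊕0⊕0⊕1⊕1⊕1⊕0⊕1⊕1⊕1⊕0⊕1⊕0⊕0 = 0
s16 (pos 16,17,18,19,20,21,22,23,24,25,26,27,28,29,30,31): 0⊕1⊕0⊕0⊕0⊕1⊕0⊕0⊕0⊕1⊕1⊕1⊕0⊕1⊕0⊕0 = 0
Syndrome s16…s1 = 00000 → no error.
Read data bits from positions 3,5,6,7,9,10,11,12,13,14,15,17,18,19,20,21,22,23,24,25,26,27,28,29,30,31: 11101100111100010001110100

11101100111100010001110100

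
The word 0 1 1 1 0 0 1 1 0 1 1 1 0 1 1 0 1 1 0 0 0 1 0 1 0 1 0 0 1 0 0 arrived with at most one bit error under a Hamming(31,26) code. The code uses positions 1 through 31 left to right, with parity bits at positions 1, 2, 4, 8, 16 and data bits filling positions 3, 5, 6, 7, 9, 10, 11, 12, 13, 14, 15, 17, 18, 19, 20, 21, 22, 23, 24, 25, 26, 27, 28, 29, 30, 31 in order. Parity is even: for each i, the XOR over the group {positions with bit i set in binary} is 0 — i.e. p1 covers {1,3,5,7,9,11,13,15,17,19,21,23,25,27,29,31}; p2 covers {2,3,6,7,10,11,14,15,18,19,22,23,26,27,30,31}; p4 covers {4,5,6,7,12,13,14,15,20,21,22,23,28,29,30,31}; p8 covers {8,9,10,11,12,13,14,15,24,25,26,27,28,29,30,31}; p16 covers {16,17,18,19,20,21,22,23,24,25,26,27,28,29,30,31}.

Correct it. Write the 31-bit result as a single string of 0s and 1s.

0111001101100110110001010100100

s1 (pos 1,3,5,7,9,11,13,15,17,19,21,23,25,27,29,31): 0⊕1⊕0⊕1⊕0⊕1⊕0⊕1⊕1⊕0⊕0⊕0⊕0⊕0⊕1⊕0 = 0
s2 (pos 2,3,6,7,10,11,14,15,18,19,22,23,26,27,30,31): 1⊕1⊕0⊕1⊕1⊕1⊕1⊕1⊕1⊕0⊕1⊕0⊕1⊕0⊕0⊕0 = 0
s4 (pos 4,5,6,7,12,13,14,15,20,21,22,23,28,29,30,31): 1⊕0⊕0⊕1⊕1⊕0⊕1⊕1⊕0⊕0⊕1⊕0⊕0⊕1⊕0⊕0 = 1
s8 (pos 8,9,10,11,12,13,14,15,24,25,26,27,28,29,30,31): 1⊕0⊕1⊕1⊕1⊕0⊕1⊕1⊕1⊕0⊕1⊕0⊕0⊕1⊕0⊕0 = 1
s16 (pos 16,17,18,19,20,21,22,23,24,25,26,27,28,29,30,31): 0⊕1⊕1⊕0⊕0⊕0⊕1⊕0⊕1⊕0⊕1⊕0⊕0⊕1⊕0⊕0 = 0
Syndrome s16…s1 = 01100 → error at position 12.
Flip position 12: 0111001101110110110001010100100 → 0111001101100110110001010100100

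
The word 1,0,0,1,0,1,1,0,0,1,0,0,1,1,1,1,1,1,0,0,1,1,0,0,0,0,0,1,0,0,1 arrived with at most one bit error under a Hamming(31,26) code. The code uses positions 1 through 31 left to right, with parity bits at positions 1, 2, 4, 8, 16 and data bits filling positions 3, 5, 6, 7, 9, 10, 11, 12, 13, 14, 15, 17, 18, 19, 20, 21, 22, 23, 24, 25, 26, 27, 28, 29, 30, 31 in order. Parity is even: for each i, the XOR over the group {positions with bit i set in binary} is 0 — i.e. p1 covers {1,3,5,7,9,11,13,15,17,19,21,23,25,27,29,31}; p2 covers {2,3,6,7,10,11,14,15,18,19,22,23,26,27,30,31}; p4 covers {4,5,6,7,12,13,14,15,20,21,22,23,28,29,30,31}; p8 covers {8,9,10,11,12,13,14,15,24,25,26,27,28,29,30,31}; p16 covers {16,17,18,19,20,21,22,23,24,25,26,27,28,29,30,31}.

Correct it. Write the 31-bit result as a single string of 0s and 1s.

1001011001001111010011000001001

s1 (pos 1,3,5,7,9,11,13,15,17,19,21,23,25,27,29,31): 1⊕0⊕0⊕1⊕0⊕0⊕1⊕1⊕1⊕0⊕1⊕0⊕0⊕0⊕0⊕1 = 1
s2 (pos 2,3,6,7,10,11,14,15,18,19,22,23,26,27,30,31): 0⊕0⊕1⊕1⊕1⊕0⊕1⊕1⊕1⊕0⊕1⊕0⊕0⊕0⊕0⊕1 = 0
s4 (pos 4,5,6,7,12,13,14,15,20,21,22,23,28,29,30,31): 1⊕0⊕1⊕1⊕0⊕1⊕1⊕1⊕0⊕1⊕1⊕0⊕1⊕0⊕0⊕1 = 0
s8 (pos 8,9,10,11,12,13,14,15,24,25,26,27,28,29,30,31): 0⊕0⊕1⊕0⊕0⊕1⊕1⊕1⊕0⊕0⊕0⊕0⊕1⊕0⊕0⊕1 = 0
s16 (pos 16,17,18,19,20,21,22,23,24,25,26,27,28,29,30,31): 1⊕1⊕1⊕0⊕0⊕1⊕1⊕0⊕0⊕0⊕0⊕0⊕1⊕0⊕0⊕1 = 1
Syndrome s16…s1 = 10001 → error at position 17.
Flip position 17: 1001011001001111110011000001001 → 1001011001001111010011000001001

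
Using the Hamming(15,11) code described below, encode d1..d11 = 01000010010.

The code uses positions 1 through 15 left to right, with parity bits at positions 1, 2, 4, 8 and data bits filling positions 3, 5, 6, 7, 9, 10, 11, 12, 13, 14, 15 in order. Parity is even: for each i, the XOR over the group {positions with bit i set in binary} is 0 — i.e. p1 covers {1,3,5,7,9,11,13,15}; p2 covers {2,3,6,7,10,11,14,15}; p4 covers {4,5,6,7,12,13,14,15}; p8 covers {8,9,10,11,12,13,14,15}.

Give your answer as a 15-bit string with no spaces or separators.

Place data at non-parity positions: p1 p2 0 p4 1 0 0 p8 0 0 1 0 0 1 0
p1 (pos 1,3,5,7,9,11,13,15): XOR of data positions = 0⊕1⊕0⊕0⊕1⊕0⊕0 = 0
p2 (pos 2,3,6,7,10,11,14,15): XOR of data positions = 0⊕0⊕0⊕0⊕1⊕1⊕0 = 0
p4 (pos 4,5,6,7,12,13,14,15): XOR of data positions = 1⊕0⊕0⊕0⊕0⊕1⊕0 = 0
p8 (pos 8,9,10,11,12,13,14,15): XOR of data positions = 0⊕0⊕1⊕0⊕0⊕1⊕0 = 0
Codeword: 000010000010010

000010000010010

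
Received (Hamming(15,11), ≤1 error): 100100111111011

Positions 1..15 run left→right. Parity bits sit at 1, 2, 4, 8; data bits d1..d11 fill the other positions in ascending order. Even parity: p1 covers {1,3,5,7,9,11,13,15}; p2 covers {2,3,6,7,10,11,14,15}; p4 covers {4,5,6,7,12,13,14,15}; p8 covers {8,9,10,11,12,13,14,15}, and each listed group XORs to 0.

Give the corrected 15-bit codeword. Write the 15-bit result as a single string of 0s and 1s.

s1 (pos 1,3,5,7,9,11,13,15): 1⊕0⊕0⊕1⊕1⊕1⊕0⊕1 = 1
s2 (pos 2,3,6,7,10,11,14,15): 0⊕0⊕0⊕1⊕1⊕1⊕1⊕1 = 1
s4 (pos 4,5,6,7,12,13,14,15): 1⊕0⊕0⊕1⊕1⊕0⊕1⊕1 = 1
s8 (pos 8,9,10,11,12,13,14,15): 1⊕1⊕1⊕1⊕1⊕0⊕1⊕1 = 1
Syndrome s8…s1 = 1111 → error at position 15.
Flip position 15: 100100111111011 → 100100111111010

100100111111010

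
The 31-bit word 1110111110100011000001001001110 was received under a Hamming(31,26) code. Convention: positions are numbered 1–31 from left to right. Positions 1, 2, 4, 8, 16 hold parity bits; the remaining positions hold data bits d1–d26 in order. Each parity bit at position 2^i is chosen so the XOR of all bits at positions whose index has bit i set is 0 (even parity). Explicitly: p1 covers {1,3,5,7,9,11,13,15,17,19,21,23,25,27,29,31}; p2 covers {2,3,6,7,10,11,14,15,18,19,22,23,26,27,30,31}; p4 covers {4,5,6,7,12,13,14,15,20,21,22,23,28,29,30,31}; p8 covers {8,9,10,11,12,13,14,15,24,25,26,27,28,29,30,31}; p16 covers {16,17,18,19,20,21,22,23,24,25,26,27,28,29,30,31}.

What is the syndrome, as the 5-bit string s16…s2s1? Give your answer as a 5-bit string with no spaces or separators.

00001

s1 (pos 1,3,5,7,9,11,13,15,17,19,21,23,25,27,29,31): 1⊕1⊕1⊕1⊕1⊕1⊕0⊕1⊕0⊕0⊕0⊕0⊕1⊕0⊕1⊕0 = 1
s2 (pos 2,3,6,7,10,11,14,15,18,19,22,23,26,27,30,31): 1⊕1⊕1⊕1⊕0⊕1⊕0⊕1⊕0⊕0⊕1⊕0⊕0⊕0⊕1⊕0 = 0
s4 (pos 4,5,6,7,12,13,14,15,20,21,22,23,28,29,30,31): 0⊕1⊕1⊕1⊕0⊕0⊕0⊕1⊕0⊕0⊕1⊕0⊕1⊕1⊕1⊕0 = 0
s8 (pos 8,9,10,11,12,13,14,15,24,25,26,27,28,29,30,31): 1⊕1⊕0⊕1⊕0⊕0⊕0⊕1⊕0⊕1⊕0⊕0⊕1⊕1⊕1⊕0 = 0
s16 (pos 16,17,18,19,20,21,22,23,24,25,26,27,28,29,30,31): 1⊕0⊕0⊕0⊕0⊕0⊕1⊕0⊕0⊕1⊕0⊕0⊕1⊕1⊕1⊕0 = 0
Syndrome s16…s1 = 00001 → error at position 1.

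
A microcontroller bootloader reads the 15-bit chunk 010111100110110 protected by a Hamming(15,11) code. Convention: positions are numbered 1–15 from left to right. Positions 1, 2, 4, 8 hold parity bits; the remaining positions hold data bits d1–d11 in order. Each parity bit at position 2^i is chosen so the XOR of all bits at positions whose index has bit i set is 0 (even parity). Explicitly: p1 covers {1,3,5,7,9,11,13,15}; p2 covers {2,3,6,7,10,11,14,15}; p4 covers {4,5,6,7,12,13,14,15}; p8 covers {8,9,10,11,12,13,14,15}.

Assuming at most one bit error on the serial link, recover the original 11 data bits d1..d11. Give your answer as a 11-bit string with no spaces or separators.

s1 (pos 1,3,5,7,9,11,13,15): 0⊕0⊕1⊕1⊕0⊕1⊕1⊕0 = 0
s2 (pos 2,3,6,7,10,11,14,15): 1⊕0⊕1⊕1⊕1⊕1⊕1⊕0 = 0
s4 (pos 4,5,6,7,12,13,14,15): 1⊕1⊕1⊕1⊕0⊕1⊕1⊕0 = 0
s8 (pos 8,9,10,11,12,13,14,15): 0⊕0⊕1⊕1⊕0⊕1⊕1⊕0 = 0
Syndrome s8…s1 = 0000 → no error.
Read data bits from positions 3,5,6,7,9,10,11,12,13,14,15: 01110110110

01110110110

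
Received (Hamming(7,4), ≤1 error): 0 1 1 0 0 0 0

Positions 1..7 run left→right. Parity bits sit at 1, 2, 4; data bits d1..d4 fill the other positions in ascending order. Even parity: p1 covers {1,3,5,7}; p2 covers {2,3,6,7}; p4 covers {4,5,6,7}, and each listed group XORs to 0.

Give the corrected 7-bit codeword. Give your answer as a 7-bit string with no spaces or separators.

s1 (pos 1,3,5,7): 0⊕1⊕0⊕0 = 1
s2 (pos 2,3,6,7): 1⊕1⊕0⊕0 = 0
s4 (pos 4,5,6,7): 0⊕0⊕0⊕0 = 0
Syndrome s4…s1 = 001 → error at position 1.
Flip position 1: 0110000 → 1110000

1110000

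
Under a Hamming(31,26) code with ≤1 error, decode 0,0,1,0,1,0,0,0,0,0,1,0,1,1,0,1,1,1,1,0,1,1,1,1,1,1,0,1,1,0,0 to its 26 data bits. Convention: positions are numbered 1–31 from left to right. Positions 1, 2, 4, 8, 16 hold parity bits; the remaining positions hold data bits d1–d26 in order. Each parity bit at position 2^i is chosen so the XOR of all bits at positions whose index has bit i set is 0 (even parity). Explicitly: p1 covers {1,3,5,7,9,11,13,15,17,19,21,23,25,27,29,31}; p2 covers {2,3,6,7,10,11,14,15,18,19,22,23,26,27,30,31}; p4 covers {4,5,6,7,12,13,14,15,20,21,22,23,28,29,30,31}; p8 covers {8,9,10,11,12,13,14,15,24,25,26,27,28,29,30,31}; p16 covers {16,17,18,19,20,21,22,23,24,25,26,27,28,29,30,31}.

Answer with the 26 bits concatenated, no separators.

s1 (pos 1,3,5,7,9,11,13,15,17,19,21,23,25,27,29,31): 0⊕1⊕1⊕0⊕0⊕1⊕1⊕0⊕1⊕1⊕1⊕1⊕1⊕0⊕1⊕0 = 0
s2 (pos 2,3,6,7,10,11,14,15,18,19,22,23,26,27,30,31): 0⊕1⊕0⊕0⊕0⊕1⊕1⊕0⊕1⊕1⊕1⊕1⊕1⊕0⊕0⊕0 = 0
s4 (pos 4,5,6,7,12,13,14,15,20,21,22,23,28,29,30,31): 0⊕1⊕0⊕0⊕0⊕1⊕1⊕0⊕0⊕1⊕1⊕1⊕1⊕1⊕0⊕0 = 0
s8 (pos 8,9,10,11,12,13,14,15,24,25,26,27,28,29,30,31): 0⊕0⊕0⊕1⊕0⊕1⊕1⊕0⊕1⊕1⊕1⊕0⊕1⊕1⊕0⊕0 = 0
s16 (pos 16,17,18,19,20,21,22,23,24,25,26,27,28,29,30,31): 1⊕1⊕1⊕1⊕0⊕1⊕1⊕1⊕1⊕1⊕1⊕0⊕1⊕1⊕0⊕0 = 0
Syndrome s16…s1 = 00000 → no error.
Read data bits from positions 3,5,6,7,9,10,11,12,13,14,15,17,18,19,20,21,22,23,24,25,26,27,28,29,30,31: 11000010110111011111101100

11000010110111011111101100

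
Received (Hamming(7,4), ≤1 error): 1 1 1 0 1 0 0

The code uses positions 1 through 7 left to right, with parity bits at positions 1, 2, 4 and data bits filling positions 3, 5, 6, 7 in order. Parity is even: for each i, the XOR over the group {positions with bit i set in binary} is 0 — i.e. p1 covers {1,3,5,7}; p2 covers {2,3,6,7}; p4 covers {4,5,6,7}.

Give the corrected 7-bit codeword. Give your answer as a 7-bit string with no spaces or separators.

1110000

s1 (pos 1,3,5,7): 1⊕1⊕1⊕0 = 1
s2 (pos 2,3,6,7): 1⊕1⊕0⊕0 = 0
s4 (pos 4,5,6,7): 0⊕1⊕0⊕0 = 1
Syndrome s4…s1 = 101 → error at position 5.
Flip position 5: 1110100 → 1110000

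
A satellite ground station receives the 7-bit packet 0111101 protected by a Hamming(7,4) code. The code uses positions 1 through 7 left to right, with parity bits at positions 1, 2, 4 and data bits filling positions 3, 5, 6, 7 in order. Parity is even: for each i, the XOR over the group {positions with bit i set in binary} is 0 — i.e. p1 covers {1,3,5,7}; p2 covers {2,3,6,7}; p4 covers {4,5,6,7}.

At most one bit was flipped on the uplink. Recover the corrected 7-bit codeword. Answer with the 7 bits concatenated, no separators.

0111100

s1 (pos 1,3,5,7): 0⊕1⊕1⊕1 = 1
s2 (pos 2,3,6,7): 1⊕1⊕0⊕1 = 1
s4 (pos 4,5,6,7): 1⊕1⊕0⊕1 = 1
Syndrome s4…s1 = 111 → error at position 7.
Flip position 7: 0111101 → 0111100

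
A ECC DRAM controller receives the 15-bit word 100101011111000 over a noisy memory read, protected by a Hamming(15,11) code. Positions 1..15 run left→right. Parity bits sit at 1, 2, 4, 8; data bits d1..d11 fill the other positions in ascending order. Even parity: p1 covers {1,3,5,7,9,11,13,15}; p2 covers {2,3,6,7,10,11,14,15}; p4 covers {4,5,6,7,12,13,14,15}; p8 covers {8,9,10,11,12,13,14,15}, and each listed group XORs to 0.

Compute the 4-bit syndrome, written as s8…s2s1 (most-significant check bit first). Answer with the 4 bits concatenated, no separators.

1111

s1 (pos 1,3,5,7,9,11,13,15): 1⊕0⊕0⊕0⊕1⊕1⊕0⊕0 = 1
s2 (pos 2,3,6,7,10,11,14,15): 0⊕0⊕1⊕0⊕1⊕1⊕0⊕0 = 1
s4 (pos 4,5,6,7,12,13,14,15): 1⊕0⊕1⊕0⊕1⊕0⊕0⊕0 = 1
s8 (pos 8,9,10,11,12,13,14,15): 1⊕1⊕1⊕1⊕1⊕0⊕0⊕0 = 1
Syndrome s8…s1 = 1111 → error at position 15.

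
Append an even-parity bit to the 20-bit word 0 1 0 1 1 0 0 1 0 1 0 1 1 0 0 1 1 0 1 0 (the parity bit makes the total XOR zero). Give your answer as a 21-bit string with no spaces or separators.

010110010101100110100

XOR of the 20 data bits: 0⊕1⊕0⊕1⊕1⊕0⊕0⊕1⊕0⊕1⊕0⊕1⊕1⊕0⊕0⊕1⊕1⊕0⊕1⊕0 = 0
Parity bit = 0 (so all 21 bits XOR to 0).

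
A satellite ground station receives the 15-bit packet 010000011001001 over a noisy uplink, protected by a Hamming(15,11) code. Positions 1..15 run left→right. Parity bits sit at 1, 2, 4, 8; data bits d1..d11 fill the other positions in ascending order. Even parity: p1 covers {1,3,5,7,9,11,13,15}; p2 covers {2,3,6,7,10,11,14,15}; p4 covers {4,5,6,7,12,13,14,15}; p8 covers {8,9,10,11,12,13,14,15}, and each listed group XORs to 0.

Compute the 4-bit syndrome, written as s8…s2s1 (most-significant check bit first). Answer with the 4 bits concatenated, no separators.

s1 (pos 1,3,5,7,9,11,13,15): 0⊕0⊕0⊕0⊕1⊕0⊕0⊕1 = 0
s2 (pos 2,3,6,7,10,11,14,15): 1⊕0⊕0⊕0⊕0⊕0⊕0⊕1 = 0
s4 (pos 4,5,6,7,12,13,14,15): 0⊕0⊕0⊕0⊕1⊕0⊕0⊕1 = 0
s8 (pos 8,9,10,11,12,13,14,15): 1⊕1⊕0⊕0⊕1⊕0⊕0⊕1 = 0
Syndrome s8…s1 = 0000 → no error.

0000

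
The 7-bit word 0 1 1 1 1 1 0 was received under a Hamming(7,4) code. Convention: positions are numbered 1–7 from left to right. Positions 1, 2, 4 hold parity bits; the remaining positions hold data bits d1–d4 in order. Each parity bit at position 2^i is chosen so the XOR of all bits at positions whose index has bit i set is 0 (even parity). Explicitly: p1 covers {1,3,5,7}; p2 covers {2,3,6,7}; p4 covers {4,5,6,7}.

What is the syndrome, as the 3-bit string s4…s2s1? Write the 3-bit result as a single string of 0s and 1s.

110

s1 (pos 1,3,5,7): 0⊕1⊕1⊕0 = 0
s2 (pos 2,3,6,7): 1⊕1⊕1⊕0 = 1
s4 (pos 4,5,6,7): 1⊕1⊕1⊕0 = 1
Syndrome s4…s1 = 110 → error at position 6.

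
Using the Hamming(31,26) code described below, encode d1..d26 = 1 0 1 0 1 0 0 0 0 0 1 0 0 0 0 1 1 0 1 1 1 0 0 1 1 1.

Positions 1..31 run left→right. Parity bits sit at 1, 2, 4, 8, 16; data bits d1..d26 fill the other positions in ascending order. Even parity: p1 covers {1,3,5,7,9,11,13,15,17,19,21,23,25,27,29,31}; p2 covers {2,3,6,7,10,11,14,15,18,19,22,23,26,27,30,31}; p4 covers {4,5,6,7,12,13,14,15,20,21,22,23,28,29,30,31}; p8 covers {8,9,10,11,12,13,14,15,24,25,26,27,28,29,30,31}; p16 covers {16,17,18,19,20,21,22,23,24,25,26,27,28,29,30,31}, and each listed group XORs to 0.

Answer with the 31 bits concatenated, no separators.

Place data at non-parity positions: p1 p2 1 p4 0 1 0 p8 1 0 0 0 0 0 1 p16 0 0 0 0 1 1 0 1 1 1 0 0 1 1 1
p1 (pos 1,3,5,7,9,11,13,15,17,19,21,23,25,27,29,31): XOR of data positions = 1⊕0⊕0⊕1⊕0⊕0⊕1⊕0⊕0⊕1⊕0⊕1⊕0⊕1⊕1 = 1
p2 (pos 2,3,6,7,10,11,14,15,18,19,22,23,26,27,30,31): XOR of data positions = 1⊕1⊕0⊕0⊕0⊕0⊕1⊕0⊕0⊕1⊕0⊕1⊕0⊕1⊕1 = 1
p4 (pos 4,5,6,7,12,13,14,15,20,21,22,23,28,29,30,31): XOR of data positions = 0⊕1⊕0⊕0⊕0⊕0⊕1⊕0⊕1⊕1⊕0⊕0⊕1⊕1⊕1 = 1
p8 (pos 8,9,10,11,12,13,14,15,24,25,26,27,28,29,30,31): XOR of data positions = 1⊕0⊕0⊕0⊕0⊕0⊕1⊕1⊕1⊕1⊕0⊕0⊕1⊕1⊕1 = 0
p16 (pos 16,17,18,19,20,21,22,23,24,25,26,27,28,29,30,31): XOR of data positions = 0⊕0⊕0⊕0⊕1⊕1⊕0⊕1⊕1⊕1⊕0⊕0⊕1⊕1⊕1 = 0
Codeword: 1111010010000010000011011100111

1111010010000010000011011100111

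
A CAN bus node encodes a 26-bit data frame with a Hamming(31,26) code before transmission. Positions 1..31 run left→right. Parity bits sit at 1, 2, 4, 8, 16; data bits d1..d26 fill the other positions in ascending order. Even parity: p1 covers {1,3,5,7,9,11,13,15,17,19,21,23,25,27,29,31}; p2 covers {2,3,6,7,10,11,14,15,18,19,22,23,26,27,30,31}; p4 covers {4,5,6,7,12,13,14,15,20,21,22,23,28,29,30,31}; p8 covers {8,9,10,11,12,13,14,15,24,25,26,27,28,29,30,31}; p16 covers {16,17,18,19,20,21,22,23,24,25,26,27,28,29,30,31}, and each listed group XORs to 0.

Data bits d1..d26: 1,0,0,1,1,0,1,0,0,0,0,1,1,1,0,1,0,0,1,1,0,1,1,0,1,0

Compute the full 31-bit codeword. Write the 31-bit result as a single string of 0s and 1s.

1110001110100001111010011011010

Place data at non-parity positions: p1 p2 1 p4 0 0 1 p8 1 0 1 0 0 0 0 p16 1 1 1 0 1 0 0 1 1 0 1 1 0 1 0
p1 (pos 1,3,5,7,9,11,13,15,17,19,21,23,25,27,29,31): XOR of data positions = 1⊕0⊕1⊕1⊕1⊕0⊕0⊕1⊕1⊕1⊕0⊕1⊕1⊕0⊕0 = 1
p2 (pos 2,3,6,7,10,11,14,15,18,19,22,23,26,27,30,31): XOR of data positions = 1⊕0⊕1⊕0⊕1⊕0⊕0⊕1⊕1⊕0⊕0⊕0⊕1⊕1⊕0 = 1
p4 (pos 4,5,6,7,12,13,14,15,20,21,22,23,28,29,30,31): XOR of data positions = 0⊕0⊕1⊕0⊕0⊕0⊕0⊕0⊕1⊕0⊕0⊕1⊕0⊕1⊕0 = 0
p8 (pos 8,9,10,11,12,13,14,15,24,25,26,27,28,29,30,31): XOR of data positions = 1⊕0⊕1⊕0⊕0⊕0⊕0⊕1⊕1⊕0⊕1⊕1⊕0⊕1⊕0 = 1
p16 (pos 16,17,18,19,20,21,22,23,24,25,26,27,28,29,30,31): XOR of data positions = 1⊕1⊕1⊕0⊕1⊕0⊕0⊕1⊕1⊕0⊕1⊕1⊕0⊕1⊕0 = 1
Codeword: 1110001110100001111010011011010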